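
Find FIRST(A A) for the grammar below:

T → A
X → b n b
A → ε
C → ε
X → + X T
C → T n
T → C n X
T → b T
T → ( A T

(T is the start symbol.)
{ ε }

FIRST sets of the non-terminals involved (from the grammar, by fixed-point iteration):
  FIRST(A) = { ε }

To compute FIRST(A A), process the symbols left to right:
Symbol A is a non-terminal. Add FIRST(A) \ {ε} = { }
A is nullable (ε ∈ FIRST(A)), continue to the next symbol.
Symbol A is a non-terminal. Add FIRST(A) \ {ε} = { }
A is nullable (ε ∈ FIRST(A)), continue to the next symbol.
All symbols are nullable, so ε is in the result.
FIRST(A A) = { ε }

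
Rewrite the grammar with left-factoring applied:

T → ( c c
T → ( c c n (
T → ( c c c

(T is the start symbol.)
Left-factoring transforms A → αβ₁ | αβ₂ into A → αA' and A' → β₁ | β₂
(α is the longest common prefix among the alternatives). Repeat until
no nonterminal has two alternatives with a common prefix.

Round 1: T has alternatives sharing prefix '( c c'. Introduce T': T → ( c c T'
  Add: T' → ε
  Add: T' → n (
  Add: T' → c

No remaining common prefixes — done.

Resulting grammar:
T → ( c c T'
T' → ε
T' → n (
T' → c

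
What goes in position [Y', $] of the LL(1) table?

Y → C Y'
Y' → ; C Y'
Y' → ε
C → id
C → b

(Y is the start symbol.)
Y' → ε

To find M[Y', $], we find productions for Y' where $ is in the predict set (PREDICT(N → α) = (FIRST(α) \ {ε}) ∪ (FOLLOW(N) if α ⇒* ε)).

Relevant sets:
  FOLLOW(Y') = { $ }

Y' → ; C Y': PREDICT = { ';' }
Y' → ε: PREDICT = { $ }
  $ is in predict set, so this production goes in M[Y', $]

M[Y', $] = Y' → ε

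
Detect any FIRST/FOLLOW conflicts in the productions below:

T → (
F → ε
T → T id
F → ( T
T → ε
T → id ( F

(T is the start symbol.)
Nullable non-terminals: F, T.
FIRST sets used below: FIRST(T) = { '(', 'id', ε }

F: nullable alternative(s) F → ε; FOLLOW(F) = { $, 'id' }
  F → ε: FIRST \ {ε} = { } — this is the only nullable alternative, skip
  F → ( T: FIRST \ {ε} = { '(' } — disjoint from FOLLOW(F)

T: nullable alternative(s) T → ε; FOLLOW(T) = { $, 'id' }
  T → (: FIRST \ {ε} = { '(' } — disjoint from FOLLOW(T)
  T → T id: FIRST \ {ε} = { '(', 'id' } — overlaps FOLLOW(T) on { 'id' }: CONFLICT
  T → ε: FIRST \ {ε} = { } — this is the only nullable alternative, skip
  T → id ( F: FIRST \ {ε} = { 'id' } — overlaps FOLLOW(T) on { 'id' }: CONFLICT

So the grammar has 2 FIRST/FOLLOW conflicts (marked CONFLICT above).

Answer: Yes. T → T id with FOLLOW(T) on { 'id' }; T → id '(' F with FOLLOW(T) on { 'id' }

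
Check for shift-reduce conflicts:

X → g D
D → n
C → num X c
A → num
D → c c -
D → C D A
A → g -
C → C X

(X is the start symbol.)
No shift-reduce conflicts

A shift-reduce conflict occurs when an LR(0) state has both:
  - a complete (reduce) item [A → α .] (dot at the end), and
  - a shift item [B → β . c γ] (dot before a terminal).

Augment with X' → X and build the canonical LR(0) collection (I0 = CLOSURE({[X' → . X]}), then GOTO on every symbol after a dot until no new states appear). It has 18 states:
  I0: { [X → . g D], [X' → . X] }  — shift
  I1: { [X' → X .] }  — accept
  I2: { [C → . C X], [C → . num X c], [D → . C D A], [D → . c c -], [D → . n], [X → g . D] }  — shift
  I3: { [C → . C X], [C → . num X c], [C → C . X], [D → . C D A], [D → . c c -], [D → . n], [D → C . D A], [X → . g D] }  — shift
  I4: { [X → g D .] }  — reduce
  I5: { [D → c . c -] }  — shift
  I6: { [D → n .] }  — reduce
  I7: { [C → num . X c], [X → . g D] }  — shift
  I8: { [C → num X . c] }  — shift
  I9: { [C → num X c .] }  — reduce
  I10: { [D → c c . -] }  — shift
  I11: { [D → c c - .] }  — reduce
  I12: { [A → . g -], [A → . num], [D → C D . A] }  — shift
  I13: { [C → C X .] }  — reduce
  I14: { [D → C D A .] }  — reduce
  I15: { [A → g . -] }  — shift
  I16: { [A → num .] }  — reduce
  I17: { [A → g - .] }  — reduce

No state contains both a complete item and a shift item.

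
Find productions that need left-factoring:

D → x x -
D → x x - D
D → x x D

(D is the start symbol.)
Yes, D has productions with common prefix 'x x'

Left-factoring is needed when two productions for the same non-terminal
share a common prefix on the right-hand side.

Productions for D:
  D → x x -
  D → x x - D
  D → x x D

Found common prefix 'x x' in productions for D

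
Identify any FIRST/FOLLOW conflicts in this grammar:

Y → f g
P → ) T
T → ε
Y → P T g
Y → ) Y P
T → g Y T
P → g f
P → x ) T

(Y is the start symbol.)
Yes. T → g Y T with FOLLOW(T) on { 'g' }

A FIRST/FOLLOW conflict occurs when a non-terminal N has a nullable alternative N → β (β ⇒* ε) and another alternative N → α with FIRST(α) ∩ FOLLOW(N) ≠ ∅: on such a lookahead the parser cannot decide between expanding α and letting N vanish via β.

Nullable non-terminals: T.

T: nullable alternative(s) T → ε; FOLLOW(T) = { $, ')', 'g', 'x' }
  T → ε: FIRST \ {ε} = { } — this is the only nullable alternative, skip
  T → g Y T: FIRST \ {ε} = { 'g' } — overlaps FOLLOW(T) on { 'g' }: CONFLICT

P, Y have no nullable alternative, so no FIRST/FOLLOW check is needed there.

So the grammar has 1 FIRST/FOLLOW conflict (marked CONFLICT above).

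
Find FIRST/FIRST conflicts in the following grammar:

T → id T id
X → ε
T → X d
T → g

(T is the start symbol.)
A FIRST/FIRST conflict occurs when two productions N → α and N → β for the same non-terminal have FIRST(α) ∩ FIRST(β) ≠ ∅ (with ε ∈ FIRST of a nullable right-hand side, so two nullable alternatives also conflict).

FIRST sets of the non-terminals at (or reachable through a nullable prefix from) the front of some alternative:
  FIRST(X) = { ε }

Productions for T:
  T → id T id: FIRST = { 'id' }
  T → X d: FIRST = { 'd' }
  T → g: FIRST = { 'g' }
X has only one production, so no FIRST/FIRST conflict is possible there.

All alternatives of each non-terminal have pairwise disjoint FIRST sets.

Answer: No FIRST/FIRST conflicts.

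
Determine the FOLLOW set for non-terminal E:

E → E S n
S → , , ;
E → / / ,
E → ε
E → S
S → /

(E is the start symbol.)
To compute FOLLOW(E), find every occurrence of E on a right-hand side N → α E β: add FIRST(β) \ {ε}, and if β is empty or nullable also add FOLLOW(N). Iterate to a fixed point.

E is the start symbol, so $ ∈ FOLLOW(E).
In E → E S n: E is followed by S n, add FIRST(S n) \ {ε} = { ',', '/' }

Taking the union: FOLLOW(E) = { $, ',', '/' }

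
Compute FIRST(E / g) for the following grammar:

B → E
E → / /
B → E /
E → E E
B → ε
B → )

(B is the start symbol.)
FIRST sets of the non-terminals involved (from the grammar, by fixed-point iteration):
  FIRST(E) = { '/' }

To compute FIRST(E / g), process the symbols left to right:
Symbol E is a non-terminal. Add FIRST(E) \ {ε} = { '/' }
E is not nullable (ε ∉ FIRST(E)), so stop here.
FIRST(E / g) = { '/' }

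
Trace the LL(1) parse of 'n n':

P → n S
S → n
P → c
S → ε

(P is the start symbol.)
LL(1) parsing maintains a stack (initially the start symbol over $) and the input. At each step: if the stack top is a terminal, match it against the current input token; if it is a non-terminal N, replace it with the RHS of M[N, lookahead] (the unique production whose predict set contains the lookahead).

Stack is shown with the top on the left.

Stack  Input  Action
--------------------
P $    n n $  output P → n S
n S $  n n $  match 'n'
S $    n $    output S → n
n $    n $    match 'n'
$      $      accept

The string is accepted.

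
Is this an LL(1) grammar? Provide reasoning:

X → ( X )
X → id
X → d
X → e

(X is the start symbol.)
Yes, the grammar is LL(1).

For X:
  PREDICT(X → '(' X ')') = { '(' }
  PREDICT(X → id) = { 'id' }
  PREDICT(X → d) = { 'd' }
  PREDICT(X → e) = { 'e' }

All predict sets are disjoint. The grammar IS LL(1).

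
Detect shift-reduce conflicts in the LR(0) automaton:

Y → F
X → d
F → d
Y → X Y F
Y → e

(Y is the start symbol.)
No shift-reduce conflicts

Augment with Y' → Y and build the canonical LR(0) collection (I0 = CLOSURE({[Y' → . Y]}), then GOTO on every symbol after a dot until no new states appear). It has 9 states:
  I0: { [F → . d], [X → . d], [Y → . F], [Y → . X Y F], [Y → . e], [Y' → . Y] }  — shift
  I1: { [Y → F .] }  — reduce
  I2: { [F → . d], [X → . d], [Y → . F], [Y → . X Y F], [Y → . e], [Y → X . Y F] }  — shift
  I3: { [Y' → Y .] }  — accept
  I4: { [F → d .], [X → d .] }  — 2 reduces
  I5: { [Y → e .] }  — reduce
  I6: { [F → . d], [Y → X Y . F] }  — shift
  I7: { [Y → X Y F .] }  — reduce
  I8: { [F → d .] }  — reduce

No state contains both a complete item and a shift item.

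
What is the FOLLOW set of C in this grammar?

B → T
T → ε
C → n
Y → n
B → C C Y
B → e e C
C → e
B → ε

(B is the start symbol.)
{ $, 'e', 'n' }

To compute FOLLOW(C), find every occurrence of C on a right-hand side N → α C β: add FIRST(β) \ {ε}, and if β is empty or nullable also add FOLLOW(N). Iterate to a fixed point.

In B → C C Y: C is followed by C Y, add FIRST(C Y) \ {ε} = { 'e', 'n' }
In B → C C Y: C is followed by Y, add FIRST(Y) \ {ε} = { 'n' }
In B → e e C: C is at the end, add FOLLOW(B)

The FOLLOW sets referred to above (computed the same way, to a fixed point):
  FOLLOW(B) = { $ }

Taking the union: FOLLOW(C) = { $, 'e', 'n' }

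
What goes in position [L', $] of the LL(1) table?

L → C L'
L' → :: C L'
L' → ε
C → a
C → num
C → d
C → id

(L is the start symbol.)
L' → ε

To find M[L', $], we find productions for L' where $ is in the predict set (PREDICT(N → α) = (FIRST(α) \ {ε}) ∪ (FOLLOW(N) if α ⇒* ε)).

Relevant sets:
  FOLLOW(L') = { $ }

L' → :: C L': PREDICT = { '::' }
L' → ε: PREDICT = { $ }
  $ is in predict set, so this production goes in M[L', $]

M[L', $] = L' → ε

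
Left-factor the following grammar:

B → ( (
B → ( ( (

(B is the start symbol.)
Left-factoring transforms A → αβ₁ | αβ₂ into A → αA' and A' → β₁ | β₂
(α is the longest common prefix among the alternatives). Repeat until
no nonterminal has two alternatives with a common prefix.

Round 1: B has alternatives sharing prefix '( ('. Introduce B': B → ( ( B'
  Add: B' → ε
  Add: B' → (

No remaining common prefixes — done.

Resulting grammar:
B → ( ( B'
B' → ε
B' → (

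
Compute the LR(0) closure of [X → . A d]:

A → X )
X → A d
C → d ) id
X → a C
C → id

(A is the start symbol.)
{ [A → . X )], [X → . A d], [X → . a C] }

Start with: [X → . A d]
  [X → . A d] has the dot before A: add [A → . X )]
  [A → . X )] has the dot before X: add [X → . a C]
No further items can be added.

CLOSURE = { [A → . X )], [X → . A d], [X → . a C] }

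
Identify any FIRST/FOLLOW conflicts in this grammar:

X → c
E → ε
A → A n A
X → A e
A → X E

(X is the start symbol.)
Nullable non-terminals: E.
E has a nullable alternative but only one production, so nothing to check.

A, X have no nullable alternative, so no FIRST/FOLLOW check is needed there.

No FIRST/FOLLOW conflicts found.

Answer: No FIRST/FOLLOW conflicts.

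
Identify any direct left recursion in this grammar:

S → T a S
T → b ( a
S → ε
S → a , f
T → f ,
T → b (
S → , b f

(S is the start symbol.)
S → T a S: starts with T
T → b ( a: starts with b
S → ε: starts with ε
S → a , f: starts with a
T → f ,: starts with f
T → b (: starts with b
S → , b f: starts with ','

No direct left recursion found.

Answer: No direct left recursion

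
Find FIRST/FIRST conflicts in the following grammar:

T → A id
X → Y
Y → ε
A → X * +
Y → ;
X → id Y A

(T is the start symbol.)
No FIRST/FIRST conflicts.

FIRST sets of the non-terminals at (or reachable through a nullable prefix from) the front of some alternative:
  FIRST(Y) = { ';', ε }

Productions for X:
  X → Y: FIRST = { ';', ε }
  X → id Y A: FIRST = { 'id' }
Productions for Y:
  Y → ε: FIRST = { ε }
  Y → ;: FIRST = { ';' }
T, A have only one production, so no FIRST/FIRST conflict is possible there.

All alternatives of each non-terminal have pairwise disjoint FIRST sets.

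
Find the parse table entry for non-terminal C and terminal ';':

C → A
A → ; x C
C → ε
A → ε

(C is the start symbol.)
C → A

To find M[C, ';'], we find productions for C where ';' is in the predict set (PREDICT(N → α) = (FIRST(α) \ {ε}) ∪ (FOLLOW(N) if α ⇒* ε)).

Relevant sets:
  FIRST(A) = { ';', ε }
  FOLLOW(C) = { $ }

C → A: PREDICT = { $, ';' }
  ';' is in predict set, so this production goes in M[C, ';']
C → ε: PREDICT = { $ }

M[C, ';'] = C → A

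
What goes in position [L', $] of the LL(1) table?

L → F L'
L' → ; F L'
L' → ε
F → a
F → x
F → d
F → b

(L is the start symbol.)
To find M[L', $], we find productions for L' where $ is in the predict set (PREDICT(N → α) = (FIRST(α) \ {ε}) ∪ (FOLLOW(N) if α ⇒* ε)).

Relevant sets:
  FOLLOW(L') = { $ }

L' → ; F L': PREDICT = { ';' }
L' → ε: PREDICT = { $ }
  $ is in predict set, so this production goes in M[L', $]

M[L', $] = L' → ε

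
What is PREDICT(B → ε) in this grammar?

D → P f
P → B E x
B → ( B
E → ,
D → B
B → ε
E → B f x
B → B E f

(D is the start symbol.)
PREDICT(B → ε) = (FIRST(RHS) \ {ε}) ∪ (FOLLOW(B) if ε ∈ FIRST(RHS), i.e. RHS ⇒* ε)
The right-hand side is ε (FIRST(ε) = { ε }), so the predict set is FOLLOW(B) = { $, '(', ',', 'f' }
PREDICT(B → ε) = { $, '(', ',', 'f' }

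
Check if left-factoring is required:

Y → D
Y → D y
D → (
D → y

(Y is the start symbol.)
Left-factoring is needed when two productions for the same non-terminal
share a common prefix on the right-hand side.

Productions for Y:
  Y → D
  Y → D y
Productions for D:
  D → (
  D → y

Found common prefix 'D' in productions for Y

Answer: Yes, Y has productions with common prefix 'D'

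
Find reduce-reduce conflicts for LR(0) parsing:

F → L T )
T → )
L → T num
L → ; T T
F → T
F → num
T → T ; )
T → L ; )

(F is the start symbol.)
Yes — I16: [T → ) .] vs [T → L ; ) .]; I20: [T → ) .] vs [T → T ; ) .]

Augment with F' → F and build the canonical LR(0) collection (I0 = CLOSURE({[F' → . F]}), then GOTO on every symbol after a dot until no new states appear). It has 21 states:
  I0: { [F → . L T )], [F → . T], [F → . num], [F' → . F], [L → . ; T T], [L → . T num], [T → . )], [T → . L ; )], [T → . T ; )] }  — shift
  I1: { [T → ) .] }  — reduce
  I2: { [L → . ; T T], [L → . T num], [L → ; . T T], [T → . )], [T → . L ; )], [T → . T ; )] }  — shift
  I3: { [F' → F .] }  — accept
  I4: { [F → L . T )], [L → . ; T T], [L → . T num], [T → . )], [T → . L ; )], [T → . T ; )], [T → L . ; )] }  — shift
  I5: { [F → T .], [L → T . num], [T → T . ; )] }  — shift, reduce
  I6: { [F → num .] }  — reduce
  I7: { [T → T ; . )] }  — shift
  I8: { [L → T num .] }  — reduce
  I9: { [T → T ; ) .] }  — reduce
  I10: { [L → . ; T T], [L → . T num], [L → ; . T T], [T → . )], [T → . L ; )], [T → . T ; )], [T → L ; . )] }  — shift
  I11: { [T → L . ; )] }  — shift
  I12: { [F → L T . )], [L → T . num], [T → T . ; )] }  — shift
  I13: { [F → L T ) .] }  — reduce
  I14: { [T → L ; . )] }  — shift
  I15: { [T → L ; ) .] }  — reduce
  I16: { [T → ) .], [T → L ; ) .] }  — 2 reduces
  I17: { [L → . ; T T], [L → . T num], [L → ; T . T], [L → T . num], [T → . )], [T → . L ; )], [T → . T ; )], [T → T . ; )] }  — shift
  I18: { [L → . ; T T], [L → . T num], [L → ; . T T], [T → . )], [T → . L ; )], [T → . T ; )], [T → T ; . )] }  — shift
  I19: { [L → ; T T .], [L → T . num], [T → T . ; )] }  — shift, reduce
  I20: { [T → ) .], [T → T ; ) .] }  — 2 reduces

I16 contains complete items [T → ) .], [T → L ; ) .] — reduce-reduce conflict.
I20 contains complete items [T → ) .], [T → T ; ) .] — reduce-reduce conflict.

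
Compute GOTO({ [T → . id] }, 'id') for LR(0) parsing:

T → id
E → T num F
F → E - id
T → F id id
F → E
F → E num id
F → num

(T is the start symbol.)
{ [T → id .] }

GOTO(I, 'id') = CLOSURE({ [A → αX.β] : [A → α.Xβ] ∈ I, X = 'id' })

Items with dot before 'id', with the dot advanced:
  [T → . id] → [T → id .]
Closure adds nothing (no advanced item has the dot before a non-terminal).

GOTO = { [T → id .] }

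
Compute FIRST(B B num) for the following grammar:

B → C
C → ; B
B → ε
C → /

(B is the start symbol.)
{ '/', ';', 'num' }

FIRST sets of the non-terminals involved (from the grammar, by fixed-point iteration):
  FIRST(B) = { '/', ';', ε }

To compute FIRST(B B num), process the symbols left to right:
Symbol B is a non-terminal. Add FIRST(B) \ {ε} = { '/', ';' }
B is nullable (ε ∈ FIRST(B)), continue to the next symbol.
Symbol B is a non-terminal. Add FIRST(B) \ {ε} = { '/', ';' }
B is nullable (ε ∈ FIRST(B)), continue to the next symbol.
Symbol num is a terminal. Add 'num' and stop.
FIRST(B B num) = { '/', ';', 'num' }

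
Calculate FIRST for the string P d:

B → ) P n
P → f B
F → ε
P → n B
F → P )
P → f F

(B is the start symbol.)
FIRST sets of the non-terminals involved (from the grammar, by fixed-point iteration):
  FIRST(P) = { 'f', 'n' }

To compute FIRST(P d), process the symbols left to right:
Symbol P is a non-terminal. Add FIRST(P) \ {ε} = { 'f', 'n' }
P is not nullable (ε ∉ FIRST(P)), so stop here.
FIRST(P d) = { 'f', 'n' }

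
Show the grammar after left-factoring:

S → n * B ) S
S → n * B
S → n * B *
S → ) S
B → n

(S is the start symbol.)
S → n * B S'
S' → ) S
S' → ε
S' → *
S → ) S
B → n

Left-factoring transforms A → αβ₁ | αβ₂ into A → αA' and A' → β₁ | β₂
(α is the longest common prefix among the alternatives). Repeat until
no nonterminal has two alternatives with a common prefix.

Round 1: S has alternatives sharing prefix 'n * B'. Introduce S': S → n * B S'
  Add: S' → ) S
  Add: S' → ε
  Add: S' → *

No remaining common prefixes — done.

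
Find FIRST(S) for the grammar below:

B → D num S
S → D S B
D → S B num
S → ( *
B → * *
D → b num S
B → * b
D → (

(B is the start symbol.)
{ '(', 'b' }

To compute FIRST(S), examine every production with S on the left-hand side, reading each right-hand side left to right until a non-nullable symbol is reached.

FIRST sets of the other non-terminals involved (by the same procedure, iterated to a fixed point):
  FIRST(D) = { '(', 'b' }

From S → D S B:
  - D is a non-terminal: add FIRST(D) \ {ε} = { '(', 'b' }
    D is not nullable, so stop
From S → ( *:
  - '(' is a terminal: add '(' and stop

Collecting: FIRST(S) = { '(', 'b' }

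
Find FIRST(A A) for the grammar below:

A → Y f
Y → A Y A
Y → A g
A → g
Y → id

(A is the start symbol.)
{ 'g', 'id' }

FIRST sets of the non-terminals involved (from the grammar, by fixed-point iteration):
  FIRST(A) = { 'g', 'id' }

To compute FIRST(A A), process the symbols left to right:
Symbol A is a non-terminal. Add FIRST(A) \ {ε} = { 'g', 'id' }
A is not nullable (ε ∉ FIRST(A)), so stop here.
FIRST(A A) = { 'g', 'id' }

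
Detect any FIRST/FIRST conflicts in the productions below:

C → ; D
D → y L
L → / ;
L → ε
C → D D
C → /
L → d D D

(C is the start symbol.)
FIRST sets of the non-terminals at (or reachable through a nullable prefix from) the front of some alternative:
  FIRST(D) = { 'y' }

Productions for C:
  C → ; D: FIRST = { ';' }
  C → D D: FIRST = { 'y' }
  C → /: FIRST = { '/' }
Productions for L:
  L → / ;: FIRST = { '/' }
  L → ε: FIRST = { ε }
  L → d D D: FIRST = { 'd' }
D has only one production, so no FIRST/FIRST conflict is possible there.

All alternatives of each non-terminal have pairwise disjoint FIRST sets.

Answer: No FIRST/FIRST conflicts.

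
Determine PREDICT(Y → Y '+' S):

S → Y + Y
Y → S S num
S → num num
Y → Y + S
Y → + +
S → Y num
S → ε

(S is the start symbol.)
{ '+', 'num' }

PREDICT(Y → Y '+' S) = (FIRST(RHS) \ {ε}) ∪ (FOLLOW(Y) if ε ∈ FIRST(RHS), i.e. RHS ⇒* ε)
FIRST(Y) = { '+', 'num' }
FIRST(Y '+' S) = { '+', 'num' }
ε ∉ FIRST(Y '+' S), so FOLLOW(Y) is not added.
PREDICT(Y → Y '+' S) = { '+', 'num' }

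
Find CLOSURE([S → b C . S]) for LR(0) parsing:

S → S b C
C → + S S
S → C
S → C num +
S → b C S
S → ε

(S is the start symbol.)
To compute CLOSURE, for each item [A → α.Bβ] where B is a non-terminal, add [B → .γ] for all productions B → γ; repeat for the newly added items until nothing changes.

Start with: [S → b C . S]
  [S → b C . S] has the dot before S: add [S → . S b C], [S → . C], [S → . C num +], [S → . b C S], [S → .]
  [S → . C] has the dot before C: add [C → . + S S]
No further items can be added.

CLOSURE = { [C → . + S S], [S → . C num +], [S → . C], [S → . S b C], [S → . b C S], [S → .], [S → b C . S] }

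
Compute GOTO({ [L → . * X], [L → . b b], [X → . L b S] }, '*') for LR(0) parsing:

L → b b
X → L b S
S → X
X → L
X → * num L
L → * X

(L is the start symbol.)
GOTO(I, '*') = CLOSURE({ [A → αX.β] : [A → α.Xβ] ∈ I, X = '*' })

Items with dot before '*', with the dot advanced:
  [L → . * X] → [L → * . X]
Closure of the advanced items:
  [L → * . X] has the dot before X: add [X → . L b S], [X → . L], [X → . * num L]
  [X → . L b S] has the dot before L: add [L → . b b], [L → . * X]

GOTO = { [L → * . X], [L → . * X], [L → . b b], [X → . * num L], [X → . L b S], [X → . L] }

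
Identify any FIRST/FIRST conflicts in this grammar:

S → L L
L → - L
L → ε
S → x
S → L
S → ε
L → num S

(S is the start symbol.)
Yes. S → L L / S → L on { '-', 'num', ε }; S → L L / S → ε on { ε }; S → L / S → ε on { ε }

FIRST sets of the non-terminals at (or reachable through a nullable prefix from) the front of some alternative:
  FIRST(L) = { '-', 'num', ε }

Productions for S:
  S → L L: FIRST = { '-', 'num', ε }
  S → x: FIRST = { 'x' }
  S → L: FIRST = { '-', 'num', ε }
  S → ε: FIRST = { ε }
Productions for L:
  L → - L: FIRST = { '-' }
  L → ε: FIRST = { ε }
  L → num S: FIRST = { 'num' }

Conflict for S: S → L L and S → L
  Overlap: { '-', 'num', ε }
Conflict for S: S → L L and S → ε
  Overlap: { ε }
Conflict for S: S → L and S → ε
  Overlap: { ε }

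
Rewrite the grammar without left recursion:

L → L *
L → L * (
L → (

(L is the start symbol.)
L is directly left-recursive. The standard transformation for
  A → A α₁ | ... | A α_m | β₁ | ... | β_n
is
  A  → β₁ A' | ... | β_n A'
  A' → α₁ A' | ... | α_m A' | ε

L → ( becomes L → ( L'
L → L * becomes L' → * L'
L → L * ( becomes L' → * ( L'
Add L' → ε

Resulting grammar:
L → ( L'
L' → * L'
L' → * ( L'
L' → ε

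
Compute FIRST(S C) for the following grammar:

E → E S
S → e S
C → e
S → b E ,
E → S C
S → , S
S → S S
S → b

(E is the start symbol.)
FIRST sets of the non-terminals involved (from the grammar, by fixed-point iteration):
  FIRST(S) = { ',', 'b', 'e' }

To compute FIRST(S C), process the symbols left to right:
Symbol S is a non-terminal. Add FIRST(S) \ {ε} = { ',', 'b', 'e' }
S is not nullable (ε ∉ FIRST(S)), so stop here.
FIRST(S C) = { ',', 'b', 'e' }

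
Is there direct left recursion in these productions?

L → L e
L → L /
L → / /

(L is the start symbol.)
Direct left recursion occurs when N → N α for some non-terminal N (the right-hand side begins with the left-hand side itself).

L → L e: LEFT RECURSIVE (starts with L)
L → L /: LEFT RECURSIVE (starts with L)
L → / /: starts with '/'

The grammar has direct left recursion on: L.

Answer: Yes, L is left-recursive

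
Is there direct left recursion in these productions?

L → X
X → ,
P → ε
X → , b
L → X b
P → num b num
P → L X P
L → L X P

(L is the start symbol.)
L → X: starts with X
X → ,: starts with ','
P → ε: starts with ε
X → , b: starts with ','
L → X b: starts with X
P → num b num: starts with num
P → L X P: starts with L
L → L X P: LEFT RECURSIVE (starts with L)

The grammar has direct left recursion on: L.

Answer: Yes, L is left-recursive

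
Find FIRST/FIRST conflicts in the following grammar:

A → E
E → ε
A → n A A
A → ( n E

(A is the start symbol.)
A FIRST/FIRST conflict occurs when two productions N → α and N → β for the same non-terminal have FIRST(α) ∩ FIRST(β) ≠ ∅ (with ε ∈ FIRST of a nullable right-hand side, so two nullable alternatives also conflict).

FIRST sets of the non-terminals at (or reachable through a nullable prefix from) the front of some alternative:
  FIRST(E) = { ε }

Productions for A:
  A → E: FIRST = { ε }
  A → n A A: FIRST = { 'n' }
  A → ( n E: FIRST = { '(' }
E has only one production, so no FIRST/FIRST conflict is possible there.

All alternatives of each non-terminal have pairwise disjoint FIRST sets.

Answer: No FIRST/FIRST conflicts.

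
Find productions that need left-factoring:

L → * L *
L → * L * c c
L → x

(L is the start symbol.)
Yes, L has productions with common prefix '* L *'

Left-factoring is needed when two productions for the same non-terminal
share a common prefix on the right-hand side.

Productions for L:
  L → * L *
  L → * L * c c
  L → x

Found common prefix '* L *' in productions for L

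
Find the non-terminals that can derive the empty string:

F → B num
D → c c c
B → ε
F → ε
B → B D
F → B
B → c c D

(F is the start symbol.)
{ 'B', 'F' }

A non-terminal is nullable if it can derive ε (the empty string): either it has an ε-production, or it has a production whose right-hand side consists entirely of nullable non-terminals.

ε-productions: B → ε, F → ε
So B, F are immediately nullable.
No further non-terminal can be added: every production for the remaining non-terminals contains a terminal or a non-nullable non-terminal.
Nullable = { 'B', 'F' }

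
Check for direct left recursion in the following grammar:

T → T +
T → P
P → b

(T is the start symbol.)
Yes, T is left-recursive

Direct left recursion occurs when N → N α for some non-terminal N (the right-hand side begins with the left-hand side itself).

T → T +: LEFT RECURSIVE (starts with T)
T → P: starts with P
P → b: starts with b

The grammar has direct left recursion on: T.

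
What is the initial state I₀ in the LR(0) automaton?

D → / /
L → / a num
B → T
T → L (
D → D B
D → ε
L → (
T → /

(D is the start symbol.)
{ [D → . / /], [D → . D B], [D → .], [D' → . D] }

First, augment the grammar with D' → D
I₀ = CLOSURE({ [D' → . D] }):
  [D' → . D] has the dot before D: add [D → . / /], [D → . D B], [D → .]
No further items can be added.

I₀ = { [D → . / /], [D → . D B], [D → .], [D' → . D] }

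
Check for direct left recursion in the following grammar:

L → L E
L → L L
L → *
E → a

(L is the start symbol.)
Direct left recursion occurs when N → N α for some non-terminal N (the right-hand side begins with the left-hand side itself).

L → L E: LEFT RECURSIVE (starts with L)
L → L L: LEFT RECURSIVE (starts with L)
L → *: starts with '*'
E → a: starts with a

The grammar has direct left recursion on: L.

Answer: Yes, L is left-recursive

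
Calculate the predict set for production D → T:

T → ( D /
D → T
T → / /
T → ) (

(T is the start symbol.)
{ '(', ')', '/' }

PREDICT(D → T) = (FIRST(RHS) \ {ε}) ∪ (FOLLOW(D) if ε ∈ FIRST(RHS), i.e. RHS ⇒* ε)
FIRST(T) = { '(', ')', '/' }
FIRST(T) = { '(', ')', '/' }
ε ∉ FIRST(T), so FOLLOW(D) is not added.
PREDICT(D → T) = { '(', ')', '/' }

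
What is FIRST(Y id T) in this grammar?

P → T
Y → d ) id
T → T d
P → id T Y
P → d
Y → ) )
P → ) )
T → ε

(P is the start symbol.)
{ ')', 'd' }

FIRST sets of the non-terminals involved (from the grammar, by fixed-point iteration):
  FIRST(Y) = { ')', 'd' }

To compute FIRST(Y id T), process the symbols left to right:
Symbol Y is a non-terminal. Add FIRST(Y) \ {ε} = { ')', 'd' }
Y is not nullable (ε ∉ FIRST(Y)), so stop here.
FIRST(Y id T) = { ')', 'd' }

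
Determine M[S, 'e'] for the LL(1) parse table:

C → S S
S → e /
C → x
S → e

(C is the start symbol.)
S → e /, S → e

To find M[S, 'e'], we find productions for S where 'e' is in the predict set (PREDICT(N → α) = (FIRST(α) \ {ε}) ∪ (FOLLOW(N) if α ⇒* ε)).

S → e /: PREDICT = { 'e' }
  'e' is in predict set, so this production goes in M[S, 'e']
S → e: PREDICT = { 'e' }
  'e' is in predict set, so this production goes in M[S, 'e']

M[S, 'e'] = S → e /, S → e  (a multiply-defined cell — the grammar is not LL(1))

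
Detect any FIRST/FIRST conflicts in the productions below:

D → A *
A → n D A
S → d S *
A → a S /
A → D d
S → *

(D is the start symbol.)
Yes. A → n D A / A → D d on { 'n' }; A → a S '/' / A → D d on { 'a' }

A FIRST/FIRST conflict occurs when two productions N → α and N → β for the same non-terminal have FIRST(α) ∩ FIRST(β) ≠ ∅ (with ε ∈ FIRST of a nullable right-hand side, so two nullable alternatives also conflict).

FIRST sets of the non-terminals at (or reachable through a nullable prefix from) the front of some alternative:
  FIRST(D) = { 'a', 'n' }

Productions for A:
  A → n D A: FIRST = { 'n' }
  A → a S /: FIRST = { 'a' }
  A → D d: FIRST = { 'a', 'n' }
Productions for S:
  S → d S *: FIRST = { 'd' }
  S → *: FIRST = { '*' }
D has only one production, so no FIRST/FIRST conflict is possible there.

Conflict for A: A → n D A and A → D d
  Overlap: { 'n' }
Conflict for A: A → a S / and A → D d
  Overlap: { 'a' }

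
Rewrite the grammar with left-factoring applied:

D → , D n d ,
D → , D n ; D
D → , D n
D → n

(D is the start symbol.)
Left-factoring transforms A → αβ₁ | αβ₂ into A → αA' and A' → β₁ | β₂
(α is the longest common prefix among the alternatives). Repeat until
no nonterminal has two alternatives with a common prefix.

Round 1: D has alternatives sharing prefix ', D n'. Introduce D': D → , D n D'
  Add: D' → d ,
  Add: D' → ; D
  Add: D' → ε

No remaining common prefixes — done.

Resulting grammar:
D → , D n D'
D' → d ,
D' → ; D
D' → ε
D → n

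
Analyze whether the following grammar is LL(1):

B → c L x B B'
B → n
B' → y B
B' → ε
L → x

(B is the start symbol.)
A grammar is LL(1) if for each non-terminal N with multiple productions, the predict sets of those productions are pairwise disjoint, where PREDICT(N → α) = (FIRST(α) \ {ε}) ∪ (FOLLOW(N) if α ⇒* ε).

Relevant sets:
  FOLLOW(B') = { $, 'y' }

For B:
  PREDICT(B → c L x B B') = { 'c' }
  PREDICT(B → n) = { 'n' }
For B':
  PREDICT(B' → y B) = { 'y' }
  PREDICT(B' → ε) = { $, 'y' }
L has a single production, so nothing to check there.

Conflict found: Predict set conflict for B': { 'y' }
The grammar is NOT LL(1).

Answer: No. Predict set conflict for B': { 'y' }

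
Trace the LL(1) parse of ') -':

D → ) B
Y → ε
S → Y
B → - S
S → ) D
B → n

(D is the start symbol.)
Stack is shown with the top on the left.

Stack  Input  Action
--------------------
D $    ) - $  output D → ) B
) B $  ) - $  match ')'
B $    - $    output B → - S
- S $  - $    match '-'
S $    $      output S → Y
Y $    $      output Y → ε
$      $      accept

The string is accepted.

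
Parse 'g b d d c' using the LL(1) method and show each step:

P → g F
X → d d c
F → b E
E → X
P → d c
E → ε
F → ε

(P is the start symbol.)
LL(1) parsing maintains a stack (initially the start symbol over $) and the input. At each step: if the stack top is a terminal, match it against the current input token; if it is a non-terminal N, replace it with the RHS of M[N, lookahead] (the unique production whose predict set contains the lookahead).

Stack is shown with the top on the left.

Stack    Input        Action
----------------------------
P $      g b d d c $  output P → g F
g F $    g b d d c $  match 'g'
F $      b d d c $    output F → b E
b E $    b d d c $    match 'b'
E $      d d c $      output E → X
X $      d d c $      output X → d d c
d d c $  d d c $      match 'd'
d c $    d c $        match 'd'
c $      c $          match 'c'
$        $            accept

The string is accepted.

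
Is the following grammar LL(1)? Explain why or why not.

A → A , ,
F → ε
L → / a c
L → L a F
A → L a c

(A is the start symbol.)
No. Predict set conflict for A: { '/' }

A grammar is LL(1) if for each non-terminal N with multiple productions, the predict sets of those productions are pairwise disjoint, where PREDICT(N → α) = (FIRST(α) \ {ε}) ∪ (FOLLOW(N) if α ⇒* ε).

Relevant sets:
  FIRST(A) = { '/' }
  FIRST(L) = { '/' }

For A:
  PREDICT(A → A ',' ',') = { '/' }
  PREDICT(A → L a c) = { '/' }
For L:
  PREDICT(L → '/' a c) = { '/' }
  PREDICT(L → L a F) = { '/' }
F has a single production, so nothing to check there.

Conflict found: Predict set conflict for A: { '/' }
The grammar is NOT LL(1).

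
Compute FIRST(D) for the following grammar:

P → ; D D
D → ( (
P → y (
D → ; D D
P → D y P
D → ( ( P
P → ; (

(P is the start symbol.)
From D → ( (:
  - '(' is a terminal: add '(' and stop
From D → ; D D:
  - ';' is a terminal: add ';' and stop
From D → ( ( P:
  - '(' is a terminal: add '(' and stop

Collecting: FIRST(D) = { '(', ';' }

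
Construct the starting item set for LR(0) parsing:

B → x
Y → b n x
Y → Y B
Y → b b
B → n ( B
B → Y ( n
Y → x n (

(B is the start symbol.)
First, augment the grammar with B' → B
I₀ = CLOSURE({ [B' → . B] }):
  [B' → . B] has the dot before B: add [B → . x], [B → . n ( B], [B → . Y ( n]
  [B → . Y ( n] has the dot before Y: add [Y → . b n x], [Y → . Y B], [Y → . b b], [Y → . x n (]
No further items can be added.

I₀ = { [B → . Y ( n], [B → . n ( B], [B → . x], [B' → . B], [Y → . Y B], [Y → . b b], [Y → . b n x], [Y → . x n (] }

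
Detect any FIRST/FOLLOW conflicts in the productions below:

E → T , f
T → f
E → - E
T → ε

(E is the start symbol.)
No FIRST/FOLLOW conflicts.

Nullable non-terminals: T.

T: nullable alternative(s) T → ε; FOLLOW(T) = { ',' }
  T → f: FIRST \ {ε} = { 'f' } — disjoint from FOLLOW(T)
  T → ε: FIRST \ {ε} = { } — this is the only nullable alternative, skip

E has no nullable alternative, so no FIRST/FOLLOW check is needed there.

No FIRST/FOLLOW conflicts found.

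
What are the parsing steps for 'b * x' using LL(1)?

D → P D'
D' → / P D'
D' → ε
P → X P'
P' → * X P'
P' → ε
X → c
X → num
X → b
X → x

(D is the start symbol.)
Stack is shown with the top on the left.

Stack        Input    Action
----------------------------
D $          b * x $  output D → P D'
P D' $       b * x $  output P → X P'
X P' D' $    b * x $  output X → b
b P' D' $    b * x $  match 'b'
P' D' $      * x $    output P' → * X P'
* X P' D' $  * x $    match '*'
X P' D' $    x $      output X → x
x P' D' $    x $      match 'x'
P' D' $      $        output P' → ε
D' $         $        output D' → ε
$            $        accept

The string is accepted.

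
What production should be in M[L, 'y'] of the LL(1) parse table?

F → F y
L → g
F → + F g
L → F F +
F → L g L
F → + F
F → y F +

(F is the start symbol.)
L → F F +

To find M[L, 'y'], we find productions for L where 'y' is in the predict set (PREDICT(N → α) = (FIRST(α) \ {ε}) ∪ (FOLLOW(N) if α ⇒* ε)).

Relevant sets:
  FIRST(F) = { '+', 'g', 'y' }

L → g: PREDICT = { 'g' }
L → F F +: PREDICT = { '+', 'g', 'y' }
  'y' is in predict set, so this production goes in M[L, 'y']

M[L, 'y'] = L → F F +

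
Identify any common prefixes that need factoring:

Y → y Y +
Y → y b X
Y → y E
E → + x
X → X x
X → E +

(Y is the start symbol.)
Left-factoring is needed when two productions for the same non-terminal
share a common prefix on the right-hand side.

Productions for Y:
  Y → y Y +
  Y → y b X
  Y → y E
Productions for X:
  X → X x
  X → E +

Found common prefix 'y' in productions for Y

Answer: Yes, Y has productions with common prefix 'y'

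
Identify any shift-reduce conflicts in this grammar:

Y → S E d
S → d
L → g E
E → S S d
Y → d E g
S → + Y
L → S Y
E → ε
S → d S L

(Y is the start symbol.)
Yes — I2: [E → .] vs [S → . + Y]; I4: [E → .] vs [S → . + Y]; I7: [S → d .] vs [S → . + Y]; I11: [E → .] vs [S → . + Y]; I18: [E → .] vs [S → . + Y]

A shift-reduce conflict occurs when an LR(0) state has both:
  - a complete (reduce) item [A → α .] (dot at the end), and
  - a shift item [B → β . c γ] (dot before a terminal).

Augment with Y' → Y and build the canonical LR(0) collection (I0 = CLOSURE({[Y' → . Y]}), then GOTO on every symbol after a dot until no new states appear). It has 23 states:
  I0: { [S → . + Y], [S → . d S L], [S → . d], [Y → . S E d], [Y → . d E g], [Y' → . Y] }  — shift
  I1: { [S → + . Y], [S → . + Y], [S → . d S L], [S → . d], [Y → . S E d], [Y → . d E g] }  — shift
  I2: { [E → . S S d], [E → .], [S → . + Y], [S → . d S L], [S → . d], [Y → S . E d] }  — shift, reduce
  I3: { [Y' → Y .] }  — accept
  I4: { [E → . S S d], [E → .], [S → . + Y], [S → . d S L], [S → . d], [S → d . S L], [S → d .], [Y → d . E g] }  — shift, 2 reduces
  I5: { [Y → d E . g] }  — shift
  I6: { [E → S . S d], [L → . S Y], [L → . g E], [S → . + Y], [S → . d S L], [S → . d], [S → d S . L] }  — shift
  I7: { [S → . + Y], [S → . d S L], [S → . d], [S → d . S L], [S → d .] }  — shift, reduce
  I8: { [L → . S Y], [L → . g E], [S → . + Y], [S → . d S L], [S → . d], [S → d S . L] }  — shift
  I9: { [S → d S L .] }  — reduce
  I10: { [L → S . Y], [S → . + Y], [S → . d S L], [S → . d], [Y → . S E d], [Y → . d E g] }  — shift
  I11: { [E → . S S d], [E → .], [L → g . E], [S → . + Y], [S → . d S L], [S → . d] }  — shift, reduce
  I12: { [L → g E .] }  — reduce
  I13: { [E → S . S d], [S → . + Y], [S → . d S L], [S → . d] }  — shift
  I14: { [E → S S . d] }  — shift
  I15: { [E → S S d .] }  — reduce
  I16: { [L → S Y .] }  — reduce
  I17: { [E → S S . d], [L → S . Y], [S → . + Y], [S → . d S L], [S → . d], [Y → . S E d], [Y → . d E g] }  — shift
  I18: { [E → . S S d], [E → .], [E → S S d .], [S → . + Y], [S → . d S L], [S → . d], [S → d . S L], [S → d .], [Y → d . E g] }  — shift, 3 reduces
  I19: { [Y → d E g .] }  — reduce
  I20: { [Y → S E . d] }  — shift
  I21: { [Y → S E d .] }  — reduce
  I22: { [S → + Y .] }  — reduce

I2 contains reduce item [E → .] and shift items [S → . + Y], [S → . d], [S → . d S L] — shift-reduce conflict.
I4 contains reduce items [E → .], [S → d .] and shift items [S → . + Y], [S → . d], [S → . d S L] — shift-reduce conflict.
I7 contains reduce item [S → d .] and shift items [S → . + Y], [S → . d], [S → . d S L] — shift-reduce conflict.
I11 contains reduce item [E → .] and shift items [S → . + Y], [S → . d], [S → . d S L] — shift-reduce conflict.
I18 contains reduce items [E → .], [E → S S d .], [S → d .] and shift items [S → . + Y], [S → . d], [S → . d S L] — shift-reduce conflict.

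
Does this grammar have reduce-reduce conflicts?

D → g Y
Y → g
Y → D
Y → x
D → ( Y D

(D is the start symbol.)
Augment with D' → D and build the canonical LR(0) collection (I0 = CLOSURE({[D' → . D]}), then GOTO on every symbol after a dot until no new states appear). It has 10 states:
  I0: { [D → . ( Y D], [D → . g Y], [D' → . D] }  — shift
  I1: { [D → ( . Y D], [D → . ( Y D], [D → . g Y], [Y → . D], [Y → . g], [Y → . x] }  — shift
  I2: { [D' → D .] }  — accept
  I3: { [D → . ( Y D], [D → . g Y], [D → g . Y], [Y → . D], [Y → . g], [Y → . x] }  — shift
  I4: { [Y → D .] }  — reduce
  I5: { [D → g Y .] }  — reduce
  I6: { [D → . ( Y D], [D → . g Y], [D → g . Y], [Y → . D], [Y → . g], [Y → . x], [Y → g .] }  — shift, reduce
  I7: { [Y → x .] }  — reduce
  I8: { [D → ( Y . D], [D → . ( Y D], [D → . g Y] }  — shift
  I9: { [D → ( Y D .] }  — reduce

No state contains more than one complete item.

Answer: No reduce-reduce conflicts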